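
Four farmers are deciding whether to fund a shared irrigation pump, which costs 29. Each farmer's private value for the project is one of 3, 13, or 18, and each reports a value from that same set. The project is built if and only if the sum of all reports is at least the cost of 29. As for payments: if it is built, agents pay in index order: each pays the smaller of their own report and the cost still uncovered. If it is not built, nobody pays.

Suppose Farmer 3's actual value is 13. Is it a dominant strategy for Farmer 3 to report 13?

Consider the case where Farmer 1 reports 3, Farmer 2 reports 13 and Farmer 4 reports 13.
Truthful report 13: project built, pays 13, utility 13 - 13 = 0.
Report 3 instead: project built, pays 3, utility 13 - 3 = 10.
Since 10 > 0, reporting 3 is strictly better here, so truthful reporting is not dominant.

No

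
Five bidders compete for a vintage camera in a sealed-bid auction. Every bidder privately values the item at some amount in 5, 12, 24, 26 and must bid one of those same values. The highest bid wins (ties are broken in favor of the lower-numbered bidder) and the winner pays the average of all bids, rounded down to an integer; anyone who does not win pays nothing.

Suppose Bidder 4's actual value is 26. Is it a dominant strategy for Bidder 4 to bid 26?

Consider the case where Bidder 1 bids 5, Bidder 2 bids 5, Bidder 3 bids 5 and Bidder 5 bids 5.
Truthful bid 26: wins, pays 9, utility 26 - 9 = 17.
Bid 12 instead: wins, pays 6, utility 26 - 6 = 20.
Since 20 > 17, bidding 12 is strictly better here, so truthful bidding is not dominant.

No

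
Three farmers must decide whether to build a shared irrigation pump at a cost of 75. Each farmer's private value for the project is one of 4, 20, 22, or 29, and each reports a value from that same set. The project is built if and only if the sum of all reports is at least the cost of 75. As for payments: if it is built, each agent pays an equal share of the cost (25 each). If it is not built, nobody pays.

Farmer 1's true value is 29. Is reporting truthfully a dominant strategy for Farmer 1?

Yes

Check each profile of the others' reports and compare truth against every alternative report.
Others report (20, 29): truth gives 4, best alternative gives 0.
Others report (22, 29): truth gives 4, best alternative gives 0.
Others report (29, 20): truth gives 4, best alternative gives 0.
Others report (29, 22): truth gives 4, best alternative gives 0.
Others report (29, 29): truth gives 4, best alternative gives 4.
Others report (4, 4): truth gives 0, best alternative gives 0.
(Remaining 10 profiles checked similarly; truth is weakly best in each.)
In every case the truthful report is at least as good as any alternative, so it is a dominant strategy.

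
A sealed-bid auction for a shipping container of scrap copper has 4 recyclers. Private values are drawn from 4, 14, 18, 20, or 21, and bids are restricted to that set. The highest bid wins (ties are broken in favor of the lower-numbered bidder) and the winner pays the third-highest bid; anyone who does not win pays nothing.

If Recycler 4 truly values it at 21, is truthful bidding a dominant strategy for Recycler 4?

Check each profile of the others' bids and compare truth against every alternative bid.
Others bid (4, 4, 20): truth gives 17, best alternative gives 0.
Others bid (4, 20, 4): truth gives 17, best alternative gives 0.
Others bid (20, 4, 4): truth gives 17, best alternative gives 0.
Others bid (4, 14, 20): truth gives 7, best alternative gives 0.
Others bid (4, 20, 14): truth gives 7, best alternative gives 0.
Others bid (14, 4, 20): truth gives 7, best alternative gives 0.
(Remaining 119 profiles checked similarly; truth is weakly best in each.)
In every case the truthful bid is at least as good as any alternative, so it is a dominant strategy.

Yes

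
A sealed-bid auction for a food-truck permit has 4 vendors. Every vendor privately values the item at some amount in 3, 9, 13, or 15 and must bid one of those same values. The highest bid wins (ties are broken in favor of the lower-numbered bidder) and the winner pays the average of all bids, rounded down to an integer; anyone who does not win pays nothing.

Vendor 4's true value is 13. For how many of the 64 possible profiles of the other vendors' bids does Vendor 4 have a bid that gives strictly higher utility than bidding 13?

Others bid (3, 3, 3): truth gives 8; bid 9 gives 9 > 8. Violating.
Others bid (3, 3, 13): truth gives 0; bid 15 gives 5 > 0. Violating.
Others bid (3, 9, 13): truth gives 0; bid 15 gives 3 > 0. Violating.
Others bid (3, 13, 3): truth gives 0; bid 15 gives 5 > 0. Violating.
Others bid (3, 3, 9): truth gives 6; no alternative beats it.
Others bid (3, 3, 15): truth gives 0; no alternative beats it.
(Checking all 64 profiles: 19 have a profitable deviation, 45 do not.)

19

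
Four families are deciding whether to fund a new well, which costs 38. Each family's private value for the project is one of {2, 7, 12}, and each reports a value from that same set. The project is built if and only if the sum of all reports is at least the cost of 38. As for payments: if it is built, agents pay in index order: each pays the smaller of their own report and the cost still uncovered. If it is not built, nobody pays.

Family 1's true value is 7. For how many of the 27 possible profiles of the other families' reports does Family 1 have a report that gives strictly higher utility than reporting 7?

1

Others report (12, 12, 12): truth gives 0; report 2 gives 5 > 0. Violating.
Others report (2, 2, 2): truth gives 0; no alternative beats it.
Others report (2, 2, 7): truth gives 0; no alternative beats it.
(Checking all 27 profiles: 1 has a profitable deviation, 26 do not.)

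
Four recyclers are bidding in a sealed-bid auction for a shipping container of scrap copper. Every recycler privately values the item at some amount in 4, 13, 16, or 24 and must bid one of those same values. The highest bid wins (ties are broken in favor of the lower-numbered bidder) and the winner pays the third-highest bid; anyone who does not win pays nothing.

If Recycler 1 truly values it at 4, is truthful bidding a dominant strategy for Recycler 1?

Check each profile of the others' bids and compare truth against every alternative bid.
Others bid (4, 13, 13): truth gives 0, best alternative gives -9.
Others bid (13, 4, 13): truth gives 0, best alternative gives -9.
Others bid (13, 13, 4): truth gives 0, best alternative gives -9.
Others bid (13, 13, 13): truth gives 0, best alternative gives -9.
Others bid (4, 4, 4): truth gives 0, best alternative gives 0.
Others bid (4, 4, 13): truth gives 0, best alternative gives 0.
(Remaining 58 profiles checked similarly; truth is weakly best in each.)
In every case the truthful bid is at least as good as any alternative, so it is a dominant strategy.

Yes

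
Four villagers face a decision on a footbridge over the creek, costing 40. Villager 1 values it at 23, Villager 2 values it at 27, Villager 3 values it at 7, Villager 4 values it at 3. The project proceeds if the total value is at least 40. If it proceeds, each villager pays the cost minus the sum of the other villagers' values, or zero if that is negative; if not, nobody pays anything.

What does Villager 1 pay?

Total value 60 ≥ cost 40, so the project is built.
The other villagers' values sum to 37.
Cost minus that sum is 40 - 37 = 3.

3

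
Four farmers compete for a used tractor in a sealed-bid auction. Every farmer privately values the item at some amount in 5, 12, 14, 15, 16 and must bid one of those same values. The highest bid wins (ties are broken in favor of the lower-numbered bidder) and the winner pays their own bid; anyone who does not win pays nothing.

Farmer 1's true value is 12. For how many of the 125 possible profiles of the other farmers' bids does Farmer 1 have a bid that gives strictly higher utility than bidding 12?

Others bid (5, 5, 5): truth gives 0; bid 5 gives 7 > 0. Violating.
Others bid (5, 5, 12): truth gives 0; no alternative beats it.
Others bid (5, 5, 14): truth gives 0; no alternative beats it.
(Checking all 125 profiles: 1 has a profitable deviation, 124 do not.)

1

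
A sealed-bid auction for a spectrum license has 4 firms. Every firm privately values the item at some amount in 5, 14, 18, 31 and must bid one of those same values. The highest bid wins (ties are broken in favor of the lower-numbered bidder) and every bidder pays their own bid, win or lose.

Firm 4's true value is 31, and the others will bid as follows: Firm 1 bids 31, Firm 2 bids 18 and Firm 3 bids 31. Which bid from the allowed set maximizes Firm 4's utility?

Bid 5: loses but pays 5, utility -5.
Bid 14: loses but pays 14, utility -14.
Bid 18: loses but pays 18, utility -18.
Bid 31: loses but pays 31, utility -31.
The best choice is 5 with utility -5.

5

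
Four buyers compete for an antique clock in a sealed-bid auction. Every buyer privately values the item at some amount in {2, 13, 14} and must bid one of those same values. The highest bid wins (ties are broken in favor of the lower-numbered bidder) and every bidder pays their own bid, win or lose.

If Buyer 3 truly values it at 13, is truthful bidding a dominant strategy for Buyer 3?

Consider the case where Buyer 1 bids 2, Buyer 2 bids 2 and Buyer 4 bids 14.
Truthful bid 13: loses but pays 13, utility -13.
Bid 2 instead: loses but pays 2, utility -2.
Since -2 > -13, bidding 2 is strictly better here, so truthful bidding is not dominant.

No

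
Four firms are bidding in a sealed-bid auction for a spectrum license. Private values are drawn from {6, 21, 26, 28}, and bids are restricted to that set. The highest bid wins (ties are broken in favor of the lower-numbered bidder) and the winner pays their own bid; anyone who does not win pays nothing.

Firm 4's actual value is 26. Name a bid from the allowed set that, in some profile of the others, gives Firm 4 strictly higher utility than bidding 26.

Suppose Firm 1 bids 6, Firm 2 bids 6 and Firm 3 bids 6.
Bid 26: wins, pays 26, utility 26 - 26 = 0.
Bid 21: wins, pays 21, utility 26 - 21 = 5.
So bidding 21 beats truth here (5 > 0).

21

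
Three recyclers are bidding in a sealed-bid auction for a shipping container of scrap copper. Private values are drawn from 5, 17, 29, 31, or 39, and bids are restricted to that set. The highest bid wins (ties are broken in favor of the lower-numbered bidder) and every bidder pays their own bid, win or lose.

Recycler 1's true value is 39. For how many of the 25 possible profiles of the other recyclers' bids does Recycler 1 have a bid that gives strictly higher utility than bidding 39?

16

Others bid (5, 5): truth gives 0; bid 5 gives 34 > 0. Violating.
Others bid (5, 17): truth gives 0; bid 17 gives 22 > 0. Violating.
Others bid (5, 29): truth gives 0; bid 29 gives 10 > 0. Violating.
Others bid (5, 31): truth gives 0; bid 31 gives 8 > 0. Violating.
Others bid (5, 39): truth gives 0; no alternative beats it.
Others bid (17, 39): truth gives 0; no alternative beats it.
(Checking all 25 profiles: 16 have a profitable deviation, 9 do not.)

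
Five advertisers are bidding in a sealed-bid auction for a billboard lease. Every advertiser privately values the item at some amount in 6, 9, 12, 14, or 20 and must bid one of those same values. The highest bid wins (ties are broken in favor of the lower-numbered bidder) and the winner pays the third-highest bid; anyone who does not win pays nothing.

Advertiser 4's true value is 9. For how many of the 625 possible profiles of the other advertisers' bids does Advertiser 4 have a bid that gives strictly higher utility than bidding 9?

12

Others bid (6, 6, 6, 12): truth gives 0; bid 12 gives 3 > 0. Violating.
Others bid (6, 6, 6, 14): truth gives 0; bid 14 gives 3 > 0. Violating.
Others bid (6, 6, 6, 20): truth gives 0; bid 20 gives 3 > 0. Violating.
Others bid (6, 6, 9, 6): truth gives 0; bid 12 gives 3 > 0. Violating.
Others bid (6, 6, 6, 6): truth gives 3; no alternative beats it.
Others bid (6, 6, 6, 9): truth gives 3; no alternative beats it.
(Checking all 625 profiles: 12 have a profitable deviation, 613 do not.)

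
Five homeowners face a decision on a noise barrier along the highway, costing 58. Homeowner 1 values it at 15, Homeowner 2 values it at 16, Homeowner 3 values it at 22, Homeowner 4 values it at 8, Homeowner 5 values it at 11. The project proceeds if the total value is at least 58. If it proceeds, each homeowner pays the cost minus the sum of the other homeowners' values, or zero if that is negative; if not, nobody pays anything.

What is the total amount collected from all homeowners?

11

Total value 72 ≥ cost 58, so it is built.
Homeowner 1: others sum to 57; max(0, 58 - 57) = 1.
Homeowner 2: others sum to 56; max(0, 58 - 56) = 2.
Homeowner 3: others sum to 50; max(0, 58 - 50) = 8.
Homeowner 4: others sum to 64; max(0, 58 - 64) = 0.
Homeowner 5: others sum to 61; max(0, 58 - 61) = 0.
Total collected = 1 + 2 + 8 + 0 + 0 = 11.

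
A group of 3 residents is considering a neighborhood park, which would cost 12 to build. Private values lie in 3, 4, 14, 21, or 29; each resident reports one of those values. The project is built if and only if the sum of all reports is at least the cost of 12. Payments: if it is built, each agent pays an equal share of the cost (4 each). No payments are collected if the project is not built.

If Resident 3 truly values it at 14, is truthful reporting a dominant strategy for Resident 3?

Yes

Check each profile of the others' reports and compare truth against every alternative report.
Others report (3, 3): truth gives 10, best alternative gives 10.
Others report (3, 4): truth gives 10, best alternative gives 10.
Others report (3, 14): truth gives 10, best alternative gives 10.
Others report (3, 21): truth gives 10, best alternative gives 10.
Others report (3, 29): truth gives 10, best alternative gives 10.
Others report (4, 3): truth gives 10, best alternative gives 10.
(Remaining 19 profiles checked similarly; truth is weakly best in each.)
In every case the truthful report is at least as good as any alternative, so it is a dominant strategy.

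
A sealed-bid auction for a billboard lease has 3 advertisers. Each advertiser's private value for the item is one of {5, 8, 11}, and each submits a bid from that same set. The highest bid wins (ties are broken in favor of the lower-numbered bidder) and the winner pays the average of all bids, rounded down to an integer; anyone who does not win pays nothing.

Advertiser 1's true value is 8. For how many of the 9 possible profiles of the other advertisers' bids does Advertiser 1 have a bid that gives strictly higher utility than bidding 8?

Others bid (5, 5): truth gives 2; bid 5 gives 3 > 2. Violating.
Others bid (5, 8): truth gives 1; no alternative beats it.
Others bid (5, 11): truth gives 0; no alternative beats it.
(Checking all 9 profiles: 1 has a profitable deviation, 8 do not.)

1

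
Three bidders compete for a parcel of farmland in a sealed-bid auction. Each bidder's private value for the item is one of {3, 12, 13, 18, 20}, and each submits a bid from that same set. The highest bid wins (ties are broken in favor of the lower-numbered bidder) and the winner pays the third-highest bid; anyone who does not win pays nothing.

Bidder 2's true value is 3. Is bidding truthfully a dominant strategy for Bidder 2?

Check each profile of the others' bids and compare truth against every alternative bid.
Others bid (3, 3): truth gives 0, best alternative gives 0.
Others bid (3, 12): truth gives 0, best alternative gives 0.
Others bid (3, 13): truth gives 0, best alternative gives 0.
Others bid (3, 18): truth gives 0, best alternative gives 0.
Others bid (3, 20): truth gives 0, best alternative gives 0.
Others bid (12, 3): truth gives 0, best alternative gives 0.
(Remaining 19 profiles checked similarly; truth is weakly best in each.)
In every case the truthful bid is at least as good as any alternative, so it is a dominant strategy.

Yes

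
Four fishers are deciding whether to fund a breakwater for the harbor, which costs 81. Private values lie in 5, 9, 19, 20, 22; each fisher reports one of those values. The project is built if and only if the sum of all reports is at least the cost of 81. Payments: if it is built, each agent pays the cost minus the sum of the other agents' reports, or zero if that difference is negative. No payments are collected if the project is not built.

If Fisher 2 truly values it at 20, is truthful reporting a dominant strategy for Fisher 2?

Yes

Check each profile of the others' reports and compare truth against every alternative report.
Others report (22, 22, 22): truth gives 5, best alternative gives 5.
Others report (20, 22, 22): truth gives 3, best alternative gives 3.
Others report (22, 20, 22): truth gives 3, best alternative gives 3.
Others report (22, 22, 20): truth gives 3, best alternative gives 3.
Others report (19, 22, 22): truth gives 2, best alternative gives 2.
Others report (22, 19, 22): truth gives 2, best alternative gives 2.
(Remaining 119 profiles checked similarly; truth is weakly best in each.)
In every case the truthful report is at least as good as any alternative, so it is a dominant strategy.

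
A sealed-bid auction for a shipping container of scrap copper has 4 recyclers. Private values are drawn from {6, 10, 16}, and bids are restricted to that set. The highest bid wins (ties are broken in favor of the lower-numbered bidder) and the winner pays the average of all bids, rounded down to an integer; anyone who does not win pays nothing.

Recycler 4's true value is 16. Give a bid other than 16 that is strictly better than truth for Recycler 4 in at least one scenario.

10

Suppose Recycler 1 bids 6, Recycler 2 bids 6 and Recycler 3 bids 6.
Bid 16: wins, pays 8, utility 16 - 8 = 8.
Bid 10: wins, pays 7, utility 16 - 7 = 9.
So bidding 10 beats truth here (9 > 8).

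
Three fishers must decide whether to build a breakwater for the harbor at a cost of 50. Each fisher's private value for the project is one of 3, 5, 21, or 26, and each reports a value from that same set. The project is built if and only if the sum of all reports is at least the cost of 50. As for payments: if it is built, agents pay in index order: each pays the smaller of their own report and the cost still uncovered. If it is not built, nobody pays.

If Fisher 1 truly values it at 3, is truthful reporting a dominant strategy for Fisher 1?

Check each profile of the others' reports and compare truth against every alternative report.
Others report (21, 26): truth gives 0, best alternative gives -2.
Others report (26, 21): truth gives 0, best alternative gives -2.
Others report (26, 26): truth gives 0, best alternative gives -2.
Others report (3, 3): truth gives 0, best alternative gives 0.
Others report (3, 5): truth gives 0, best alternative gives 0.
Others report (3, 21): truth gives 0, best alternative gives 0.
(Remaining 10 profiles checked similarly; truth is weakly best in each.)
In every case the truthful report is at least as good as any alternative, so it is a dominant strategy.

Yes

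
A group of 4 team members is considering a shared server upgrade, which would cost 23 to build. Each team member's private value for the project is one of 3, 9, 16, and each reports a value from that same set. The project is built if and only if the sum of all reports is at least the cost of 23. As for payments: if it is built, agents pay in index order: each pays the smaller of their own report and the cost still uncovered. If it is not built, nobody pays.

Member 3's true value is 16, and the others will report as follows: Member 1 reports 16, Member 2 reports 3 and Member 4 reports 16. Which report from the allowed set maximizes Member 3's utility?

3

Report 3: project built, pays 3, utility 16 - 3 = 13.
Report 9: project built, pays 4, utility 16 - 4 = 12.
Report 16: project built, pays 4, utility 16 - 4 = 12.
The best choice is 3 with utility 13.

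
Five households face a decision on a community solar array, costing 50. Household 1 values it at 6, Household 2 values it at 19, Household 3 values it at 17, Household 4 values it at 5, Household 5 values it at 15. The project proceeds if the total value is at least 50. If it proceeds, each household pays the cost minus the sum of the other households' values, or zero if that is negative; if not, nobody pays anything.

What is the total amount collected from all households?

Total value 62 ≥ cost 50, so it is built.
Household 1: others sum to 56; max(0, 50 - 56) = 0.
Household 2: others sum to 43; max(0, 50 - 43) = 7.
Household 3: others sum to 45; max(0, 50 - 45) = 5.
Household 4: others sum to 57; max(0, 50 - 57) = 0.
Household 5: others sum to 47; max(0, 50 - 47) = 3.
Total collected = 0 + 7 + 5 + 0 + 3 = 15.

15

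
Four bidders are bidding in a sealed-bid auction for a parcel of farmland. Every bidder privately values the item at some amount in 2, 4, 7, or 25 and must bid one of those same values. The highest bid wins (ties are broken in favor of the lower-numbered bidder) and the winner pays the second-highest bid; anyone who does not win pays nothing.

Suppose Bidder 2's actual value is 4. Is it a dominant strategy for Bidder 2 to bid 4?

Yes

Check each profile of the others' bids and compare truth against every alternative bid.
Others bid (2, 2, 2): truth gives 2, best alternative gives 2.
Others bid (2, 2, 4): truth gives 0, best alternative gives 0.
Others bid (2, 2, 7): truth gives 0, best alternative gives 0.
Others bid (2, 2, 25): truth gives 0, best alternative gives 0.
Others bid (2, 4, 2): truth gives 0, best alternative gives 0.
Others bid (2, 4, 4): truth gives 0, best alternative gives 0.
(Remaining 58 profiles checked similarly; truth is weakly best in each.)
In every case the truthful bid is at least as good as any alternative, so it is a dominant strategy.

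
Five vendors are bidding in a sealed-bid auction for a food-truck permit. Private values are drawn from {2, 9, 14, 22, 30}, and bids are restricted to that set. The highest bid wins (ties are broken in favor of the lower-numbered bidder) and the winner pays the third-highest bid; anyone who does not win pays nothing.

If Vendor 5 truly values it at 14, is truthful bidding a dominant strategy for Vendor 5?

No

Consider the case where Vendor 1 bids 2, Vendor 2 bids 2, Vendor 3 bids 2 and Vendor 4 bids 14.
Truthful bid 14: loses, pays 0, utility 0.
Bid 22 instead: wins, pays 2, utility 14 - 2 = 12.
Since 12 > 0, bidding 22 is strictly better here, so truthful bidding is not dominant.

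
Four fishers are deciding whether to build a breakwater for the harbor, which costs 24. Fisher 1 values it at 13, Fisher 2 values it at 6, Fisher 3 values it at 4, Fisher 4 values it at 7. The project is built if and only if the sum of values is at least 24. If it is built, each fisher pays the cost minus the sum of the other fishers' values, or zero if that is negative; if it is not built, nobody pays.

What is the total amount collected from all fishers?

Total value 30 ≥ cost 24, so it is built.
Fisher 1: others sum to 17; max(0, 24 - 17) = 7.
Fisher 2: others sum to 24; max(0, 24 - 24) = 0.
Fisher 3: others sum to 26; max(0, 24 - 26) = 0.
Fisher 4: others sum to 23; max(0, 24 - 23) = 1.
Total collected = 7 + 0 + 0 + 1 = 8.

8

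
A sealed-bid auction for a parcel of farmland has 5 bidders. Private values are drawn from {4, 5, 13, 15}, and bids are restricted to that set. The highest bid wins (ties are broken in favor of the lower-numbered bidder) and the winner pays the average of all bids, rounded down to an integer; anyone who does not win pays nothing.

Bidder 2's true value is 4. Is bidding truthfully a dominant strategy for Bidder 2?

Check each profile of the others' bids and compare truth against every alternative bid.
Others bid (4, 4, 4, 4): truth gives 0, best alternative gives 0.
Others bid (4, 4, 4, 5): truth gives 0, best alternative gives 0.
Others bid (4, 4, 4, 13): truth gives 0, best alternative gives 0.
Others bid (4, 4, 4, 15): truth gives 0, best alternative gives 0.
Others bid (4, 4, 5, 4): truth gives 0, best alternative gives 0.
Others bid (4, 4, 5, 5): truth gives 0, best alternative gives 0.
(Remaining 250 profiles checked similarly; truth is weakly best in each.)
In every case the truthful bid is at least as good as any alternative, so it is a dominant strategy.

Yes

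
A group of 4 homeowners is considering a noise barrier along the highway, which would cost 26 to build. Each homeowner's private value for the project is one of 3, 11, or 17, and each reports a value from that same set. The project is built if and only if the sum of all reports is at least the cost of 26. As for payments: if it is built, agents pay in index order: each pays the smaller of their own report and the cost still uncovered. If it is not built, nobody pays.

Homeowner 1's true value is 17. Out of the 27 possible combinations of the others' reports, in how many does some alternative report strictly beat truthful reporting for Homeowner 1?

26

Others report (3, 3, 11): truth gives 0; report 11 gives 6 > 0. Violating.
Others report (3, 3, 17): truth gives 0; report 3 gives 14 > 0. Violating.
Others report (3, 11, 3): truth gives 0; report 11 gives 6 > 0. Violating.
Others report (3, 11, 11): truth gives 0; report 3 gives 14 > 0. Violating.
Others report (3, 3, 3): truth gives 0; no alternative beats it.
(Checking all 27 profiles: 26 have a profitable deviation, 1 does not.)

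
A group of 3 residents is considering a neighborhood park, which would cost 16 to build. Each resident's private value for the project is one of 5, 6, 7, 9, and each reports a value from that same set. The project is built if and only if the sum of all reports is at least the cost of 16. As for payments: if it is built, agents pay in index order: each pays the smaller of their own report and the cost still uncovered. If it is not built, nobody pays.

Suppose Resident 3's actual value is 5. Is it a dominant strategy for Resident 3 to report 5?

Check each profile of the others' reports and compare truth against every alternative report.
Others report (5, 5): truth gives 0, best alternative gives -1.
Others report (7, 9): truth gives 5, best alternative gives 5.
Others report (9, 7): truth gives 5, best alternative gives 5.
Others report (9, 9): truth gives 5, best alternative gives 5.
Others report (6, 9): truth gives 4, best alternative gives 4.
Others report (9, 6): truth gives 4, best alternative gives 4.
(Remaining 10 profiles checked similarly; truth is weakly best in each.)
In every case the truthful report is at least as good as any alternative, so it is a dominant strategy.

Yes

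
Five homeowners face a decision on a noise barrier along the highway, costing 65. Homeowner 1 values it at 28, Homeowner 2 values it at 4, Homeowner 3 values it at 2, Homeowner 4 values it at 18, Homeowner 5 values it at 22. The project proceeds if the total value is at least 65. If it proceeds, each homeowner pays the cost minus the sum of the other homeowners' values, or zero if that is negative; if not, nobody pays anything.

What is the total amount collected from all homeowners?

Total value 74 ≥ cost 65, so it is built.
Homeowner 1: others sum to 46; max(0, 65 - 46) = 19.
Homeowner 2: others sum to 70; max(0, 65 - 70) = 0.
Homeowner 3: others sum to 72; max(0, 65 - 72) = 0.
Homeowner 4: others sum to 56; max(0, 65 - 56) = 9.
Homeowner 5: others sum to 52; max(0, 65 - 52) = 13.
Total collected = 19 + 0 + 0 + 9 + 13 = 41.

41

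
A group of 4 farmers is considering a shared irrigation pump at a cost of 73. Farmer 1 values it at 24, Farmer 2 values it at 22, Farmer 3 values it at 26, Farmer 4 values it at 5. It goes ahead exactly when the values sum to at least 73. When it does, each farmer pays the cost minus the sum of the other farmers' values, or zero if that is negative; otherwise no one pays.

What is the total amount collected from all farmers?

Total value 77 ≥ cost 73, so it is built.
Farmer 1: others sum to 53; max(0, 73 - 53) = 20.
Farmer 2: others sum to 55; max(0, 73 - 55) = 18.
Farmer 3: others sum to 51; max(0, 73 - 51) = 22.
Farmer 4: others sum to 72; max(0, 73 - 72) = 1.
Total collected = 20 + 18 + 22 + 1 = 61.

61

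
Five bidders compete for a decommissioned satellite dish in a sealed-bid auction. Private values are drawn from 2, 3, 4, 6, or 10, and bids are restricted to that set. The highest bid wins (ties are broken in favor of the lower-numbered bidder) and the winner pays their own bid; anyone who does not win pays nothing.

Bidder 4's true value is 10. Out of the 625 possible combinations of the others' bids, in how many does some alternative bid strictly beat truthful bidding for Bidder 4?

108

Others bid (2, 2, 2, 2): truth gives 0; bid 3 gives 7 > 0. Violating.
Others bid (2, 2, 2, 3): truth gives 0; bid 3 gives 7 > 0. Violating.
Others bid (2, 2, 2, 4): truth gives 0; bid 4 gives 6 > 0. Violating.
Others bid (2, 2, 2, 6): truth gives 0; bid 6 gives 4 > 0. Violating.
Others bid (2, 2, 2, 10): truth gives 0; no alternative beats it.
Others bid (2, 2, 3, 10): truth gives 0; no alternative beats it.
(Checking all 625 profiles: 108 have a profitable deviation, 517 do not.)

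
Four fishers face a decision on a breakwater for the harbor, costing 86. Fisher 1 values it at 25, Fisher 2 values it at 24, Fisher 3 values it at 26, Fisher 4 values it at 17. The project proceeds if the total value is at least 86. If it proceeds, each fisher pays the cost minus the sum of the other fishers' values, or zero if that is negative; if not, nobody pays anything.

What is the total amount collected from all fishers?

Total value 92 ≥ cost 86, so it is built.
Fisher 1: others sum to 67; max(0, 86 - 67) = 19.
Fisher 2: others sum to 68; max(0, 86 - 68) = 18.
Fisher 3: others sum to 66; max(0, 86 - 66) = 20.
Fisher 4: others sum to 75; max(0, 86 - 75) = 11.
Total collected = 19 + 18 + 20 + 11 = 68.

68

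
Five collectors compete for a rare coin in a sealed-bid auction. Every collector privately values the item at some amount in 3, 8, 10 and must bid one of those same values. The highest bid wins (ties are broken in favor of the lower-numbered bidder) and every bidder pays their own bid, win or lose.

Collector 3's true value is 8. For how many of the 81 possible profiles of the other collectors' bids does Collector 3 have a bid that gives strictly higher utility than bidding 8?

77

Others bid (3, 3, 3, 10): truth gives -8; bid 10 gives -2 > -8. Violating.
Others bid (3, 3, 8, 10): truth gives -8; bid 10 gives -2 > -8. Violating.
Others bid (3, 3, 10, 3): truth gives -8; bid 10 gives -2 > -8. Violating.
Others bid (3, 3, 10, 8): truth gives -8; bid 10 gives -2 > -8. Violating.
Others bid (3, 3, 3, 3): truth gives 0; no alternative beats it.
Others bid (3, 3, 3, 8): truth gives 0; no alternative beats it.
(Checking all 81 profiles: 77 have a profitable deviation, 4 do not.)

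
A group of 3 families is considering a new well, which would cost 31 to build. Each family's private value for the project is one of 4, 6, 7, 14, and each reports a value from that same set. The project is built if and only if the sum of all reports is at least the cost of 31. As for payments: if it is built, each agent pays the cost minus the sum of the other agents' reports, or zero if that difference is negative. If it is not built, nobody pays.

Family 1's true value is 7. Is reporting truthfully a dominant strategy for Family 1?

Check each profile of the others' reports and compare truth against every alternative report.
Others report (14, 14): truth gives 4, best alternative gives 4.
Others report (4, 4): truth gives 0, best alternative gives 0.
Others report (4, 6): truth gives 0, best alternative gives 0.
Others report (4, 7): truth gives 0, best alternative gives 0.
Others report (4, 14): truth gives 0, best alternative gives 0.
Others report (6, 4): truth gives 0, best alternative gives 0.
(Remaining 10 profiles checked similarly; truth is weakly best in each.)
In every case the truthful report is at least as good as any alternative, so it is a dominant strategy.

Yes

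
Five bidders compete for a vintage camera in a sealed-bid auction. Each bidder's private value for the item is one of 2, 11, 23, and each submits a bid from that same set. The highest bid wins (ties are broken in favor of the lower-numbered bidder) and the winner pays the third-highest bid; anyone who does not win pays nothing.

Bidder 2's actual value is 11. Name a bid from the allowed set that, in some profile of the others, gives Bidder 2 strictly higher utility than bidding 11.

23

Suppose Bidder 1 bids 2, Bidder 3 bids 2, Bidder 4 bids 2 and Bidder 5 bids 23.
Bid 11: loses, pays 0, utility 0.
Bid 23: wins, pays 2, utility 11 - 2 = 9.
So bidding 23 beats truth here (9 > 0).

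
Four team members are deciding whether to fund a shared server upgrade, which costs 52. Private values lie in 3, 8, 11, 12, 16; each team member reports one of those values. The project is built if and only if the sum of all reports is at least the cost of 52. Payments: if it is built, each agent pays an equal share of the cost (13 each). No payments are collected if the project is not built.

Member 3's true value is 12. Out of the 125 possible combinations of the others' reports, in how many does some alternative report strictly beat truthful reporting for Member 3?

Others report (8, 16, 16): truth gives -1; report 3 gives 0 > -1. Violating.
Others report (11, 16, 16): truth gives -1; report 3 gives 0 > -1. Violating.
Others report (12, 12, 16): truth gives -1; report 3 gives 0 > -1. Violating.
Others report (12, 16, 12): truth gives -1; report 3 gives 0 > -1. Violating.
Others report (3, 3, 3): truth gives 0; no alternative beats it.
Others report (3, 3, 8): truth gives 0; no alternative beats it.
(Checking all 125 profiles: 13 have a profitable deviation, 112 do not.)

13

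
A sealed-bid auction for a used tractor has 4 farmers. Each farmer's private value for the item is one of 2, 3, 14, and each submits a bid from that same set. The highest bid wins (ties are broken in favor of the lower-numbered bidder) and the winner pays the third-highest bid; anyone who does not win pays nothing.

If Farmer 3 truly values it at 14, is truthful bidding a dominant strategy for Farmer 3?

Yes

Check each profile of the others' bids and compare truth against every alternative bid.
Others bid (2, 2, 14): truth gives 12, best alternative gives 0.
Others bid (2, 3, 2): truth gives 12, best alternative gives 0.
Others bid (3, 2, 2): truth gives 12, best alternative gives 0.
Others bid (2, 3, 3): truth gives 11, best alternative gives 0.
Others bid (2, 3, 14): truth gives 11, best alternative gives 0.
Others bid (3, 2, 3): truth gives 11, best alternative gives 0.
(Remaining 21 profiles checked similarly; truth is weakly best in each.)
In every case the truthful bid is at least as good as any alternative, so it is a dominant strategy.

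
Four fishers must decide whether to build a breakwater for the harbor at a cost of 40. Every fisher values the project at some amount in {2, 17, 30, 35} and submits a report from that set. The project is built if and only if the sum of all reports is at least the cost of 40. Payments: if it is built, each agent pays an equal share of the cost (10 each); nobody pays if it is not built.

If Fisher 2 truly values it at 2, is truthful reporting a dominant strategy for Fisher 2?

Yes

Check each profile of the others' reports and compare truth against every alternative report.
Others report (2, 2, 30): truth gives 0, best alternative gives -8.
Others report (2, 17, 17): truth gives 0, best alternative gives -8.
Others report (2, 30, 2): truth gives 0, best alternative gives -8.
Others report (17, 2, 17): truth gives 0, best alternative gives -8.
Others report (17, 17, 2): truth gives 0, best alternative gives -8.
Others report (30, 2, 2): truth gives 0, best alternative gives -8.
(Remaining 58 profiles checked similarly; truth is weakly best in each.)
In every case the truthful report is at least as good as any alternative, so it is a dominant strategy.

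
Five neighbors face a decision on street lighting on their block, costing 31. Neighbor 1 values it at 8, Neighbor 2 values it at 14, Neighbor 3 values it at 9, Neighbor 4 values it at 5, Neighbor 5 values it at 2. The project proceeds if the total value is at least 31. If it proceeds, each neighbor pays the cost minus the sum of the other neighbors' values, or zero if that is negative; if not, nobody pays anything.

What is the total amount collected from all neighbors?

Total value 38 ≥ cost 31, so it is built.
Neighbor 1: others sum to 30; max(0, 31 - 30) = 1.
Neighbor 2: others sum to 24; max(0, 31 - 24) = 7.
Neighbor 3: others sum to 29; max(0, 31 - 29) = 2.
Neighbor 4: others sum to 33; max(0, 31 - 33) = 0.
Neighbor 5: others sum to 36; max(0, 31 - 36) = 0.
Total collected = 1 + 7 + 2 + 0 + 0 = 10.

10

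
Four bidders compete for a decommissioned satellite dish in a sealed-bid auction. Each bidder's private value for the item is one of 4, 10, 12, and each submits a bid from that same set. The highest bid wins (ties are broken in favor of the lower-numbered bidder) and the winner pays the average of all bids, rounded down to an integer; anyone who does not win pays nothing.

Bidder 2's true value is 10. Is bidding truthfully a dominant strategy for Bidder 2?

Consider the case where Bidder 1 bids 4, Bidder 3 bids 4 and Bidder 4 bids 12.
Truthful bid 10: loses, pays 0, utility 0.
Bid 12 instead: wins, pays 8, utility 10 - 8 = 2.
Since 2 > 0, bidding 12 is strictly better here, so truthful bidding is not dominant.

No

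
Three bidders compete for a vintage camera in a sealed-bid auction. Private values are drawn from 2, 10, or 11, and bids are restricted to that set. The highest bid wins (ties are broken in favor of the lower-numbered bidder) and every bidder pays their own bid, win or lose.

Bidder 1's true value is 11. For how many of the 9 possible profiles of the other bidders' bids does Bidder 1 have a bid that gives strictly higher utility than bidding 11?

Others bid (2, 2): truth gives 0; bid 2 gives 9 > 0. Violating.
Others bid (2, 10): truth gives 0; bid 10 gives 1 > 0. Violating.
Others bid (10, 2): truth gives 0; bid 10 gives 1 > 0. Violating.
Others bid (10, 10): truth gives 0; bid 10 gives 1 > 0. Violating.
Others bid (2, 11): truth gives 0; no alternative beats it.
Others bid (10, 11): truth gives 0; no alternative beats it.
(Checking all 9 profiles: 4 have a profitable deviation, 5 do not.)

4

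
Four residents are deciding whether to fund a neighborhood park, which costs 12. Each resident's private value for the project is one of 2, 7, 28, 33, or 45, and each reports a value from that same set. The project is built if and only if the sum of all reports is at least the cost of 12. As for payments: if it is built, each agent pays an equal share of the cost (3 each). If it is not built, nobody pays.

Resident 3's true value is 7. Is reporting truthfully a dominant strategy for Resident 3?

Yes

Check each profile of the others' reports and compare truth against every alternative report.
Others report (2, 2, 2): truth gives 4, best alternative gives 4.
Others report (2, 2, 7): truth gives 4, best alternative gives 4.
Others report (2, 2, 28): truth gives 4, best alternative gives 4.
Others report (2, 2, 33): truth gives 4, best alternative gives 4.
Others report (2, 2, 45): truth gives 4, best alternative gives 4.
Others report (2, 7, 2): truth gives 4, best alternative gives 4.
(Remaining 119 profiles checked similarly; truth is weakly best in each.)
In every case the truthful report is at least as good as any alternative, so it is a dominant strategy.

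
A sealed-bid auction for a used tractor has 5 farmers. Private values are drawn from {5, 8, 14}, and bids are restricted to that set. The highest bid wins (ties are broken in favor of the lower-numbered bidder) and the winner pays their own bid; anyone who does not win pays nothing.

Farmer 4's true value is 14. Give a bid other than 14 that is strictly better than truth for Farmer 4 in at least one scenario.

8

Suppose Farmer 1 bids 5, Farmer 2 bids 5, Farmer 3 bids 5 and Farmer 5 bids 5.
Bid 14: wins, pays 14, utility 14 - 14 = 0.
Bid 8: wins, pays 8, utility 14 - 8 = 6.
So bidding 8 beats truth here (6 > 0).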